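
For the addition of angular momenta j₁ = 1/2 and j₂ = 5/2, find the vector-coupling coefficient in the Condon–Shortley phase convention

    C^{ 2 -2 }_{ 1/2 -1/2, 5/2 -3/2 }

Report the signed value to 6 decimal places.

triangle: 1!·0!·4!/6! = 24/720
(j±m)!: 0!·1!·1!·4!·0!·4! = 576
prefactor² = (2J+1)·Δ·N² = 96
  k=1: −1/(1!·0!·0!·0!·0!·4!) = -1/24
Σ = -1/24  ⇒  CG² = 96·(-1/24)² = 1/6
CG = −√(1/6) = -0.408248

-0.408248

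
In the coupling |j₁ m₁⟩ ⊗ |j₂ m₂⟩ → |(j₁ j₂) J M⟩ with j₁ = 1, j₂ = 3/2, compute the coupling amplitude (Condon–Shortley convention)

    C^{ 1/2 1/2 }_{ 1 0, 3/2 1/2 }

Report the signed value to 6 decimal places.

-0.577350

√[2·2!0!1!/4! · 1!1!2!1!1!0!] = √(1/3)
  +(−1)^1/∏(1,1,0,1,0,0)! = -1  (running -1)
⟨..|..⟩ = √(1/3)·(-1) = -0.577350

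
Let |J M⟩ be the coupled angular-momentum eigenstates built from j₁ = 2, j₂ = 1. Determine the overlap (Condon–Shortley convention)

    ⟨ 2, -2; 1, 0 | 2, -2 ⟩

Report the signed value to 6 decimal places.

−√(2/3) = -0.816497

j₁+j₂−J=1  J+j₁−j₂=3  J−j₁+j₂=1  j₁+j₂+J+1=6
(j₁±m₁, j₂±m₂, J±M) = (0,4,1,1,0,4)
P² = 24
sum k=1..1:
  [1] −1/6 = -1/6
S = -1/6
C² = P²·S² = 2/3 ; C = -0.816497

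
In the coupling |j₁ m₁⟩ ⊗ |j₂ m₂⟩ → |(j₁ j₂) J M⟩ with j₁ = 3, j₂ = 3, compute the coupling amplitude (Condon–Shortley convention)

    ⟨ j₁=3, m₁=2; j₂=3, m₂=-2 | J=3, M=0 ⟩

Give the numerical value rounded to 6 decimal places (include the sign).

+√(1/6) ≈ +0.408248

√[7·3!3!3!/10! · 5!1!1!5!3!3!] = √(216)
  +(−1)^0/∏(0,3,1,1,2,2)! = 1/24  (running 1/24)
  +(−1)^1/∏(1,2,0,0,3,3)! = -1/72  (running 1/36)
⟨..|..⟩ = √(216)·(1/36) = +0.408248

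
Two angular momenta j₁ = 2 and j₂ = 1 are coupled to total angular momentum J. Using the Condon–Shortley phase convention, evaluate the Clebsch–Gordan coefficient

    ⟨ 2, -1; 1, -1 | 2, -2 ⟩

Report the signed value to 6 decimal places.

triangle: 1!*3!*1!/6! = 6/720
(j±m)!: 1!*3!*0!*2!*0!*4! = 288
prefactor² = (2J+1)*Δ*N² = 12
  k=0: +1/(0!*1!*3!*0!*0!*1!) = 1/6
Σ = 1/6  ⇒  CG² = 12*1/6² = 1/3
CG = +√(1/3) = +0.577350

+0.577350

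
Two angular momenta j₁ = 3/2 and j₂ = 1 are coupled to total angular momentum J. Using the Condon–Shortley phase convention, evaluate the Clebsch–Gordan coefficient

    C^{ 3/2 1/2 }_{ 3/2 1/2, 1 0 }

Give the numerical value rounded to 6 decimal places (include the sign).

√[4·1!2!1!/5! · 2!1!1!1!2!1!] = √(4/15)
  +(−1)^0/∏(0,1,1,1,1,0)! = 1  (running 1)
  +(−1)^1/∏(1,0,0,0,2,1)! = -1/2  (running 1/2)
⟨..|..⟩ = √(4/15)·(1/2) = +0.258199

+0.258199  (= +√(1/15))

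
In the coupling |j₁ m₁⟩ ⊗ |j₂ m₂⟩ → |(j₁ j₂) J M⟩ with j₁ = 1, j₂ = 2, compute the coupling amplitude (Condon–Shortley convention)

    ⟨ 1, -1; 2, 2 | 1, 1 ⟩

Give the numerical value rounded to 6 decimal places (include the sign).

√[3·2!0!2!/5! · 0!2!4!0!2!0!] = √(48/5)
  +(−1)^2/∏(2,0,0,2,0,0)! = 1/4  (running 1/4)
⟨..|..⟩ = √(48/5)·(1/4) = +0.774597

+√(3/5) = +0.774597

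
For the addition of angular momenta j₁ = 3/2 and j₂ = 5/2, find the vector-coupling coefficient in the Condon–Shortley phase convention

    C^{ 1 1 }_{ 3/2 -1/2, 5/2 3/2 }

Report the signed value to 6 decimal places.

+√(3/10) = +0.547723

triangle: 3!·0!·2!/6! = 12/720
(j±m)!: 1!·2!·4!·1!·2!·0! = 96
prefactor² = (2J+1)·Δ·N² = 24/5
  k=2: +1/(2!·1!·0!·2!·0!·0!) = 1/4
Σ = 1/4  ⇒  CG² = 24/5·1/4² = 3/10
CG = +√(3/10) = +0.547723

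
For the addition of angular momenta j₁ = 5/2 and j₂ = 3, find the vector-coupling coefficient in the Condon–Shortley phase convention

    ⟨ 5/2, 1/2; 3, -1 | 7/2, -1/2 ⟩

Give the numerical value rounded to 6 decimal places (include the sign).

j₁+j₂−J=2  J+j₁−j₂=3  J−j₁+j₂=4  j₁+j₂+J+1=10
(j₁±m₁, j₂±m₂, J±M) = (3,2,2,4,3,4)
P² = 9216/175
sum k=0..2:
  [0] +1/16 = 1/16
  [1] −1/12 = -1/12
  [2] +1/288 = 1/288
S = -5/288
C² = P²·S² = 1/63 ; C = -0.125988

−√(1/63) ≈ -0.125988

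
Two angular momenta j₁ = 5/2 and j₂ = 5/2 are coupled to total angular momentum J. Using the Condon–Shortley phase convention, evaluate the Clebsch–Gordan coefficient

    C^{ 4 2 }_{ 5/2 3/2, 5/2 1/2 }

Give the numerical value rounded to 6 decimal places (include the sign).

+0.422577

triangle: 1!·4!·4!/10! = 576/3628800
(j±m)!: 4!·1!·3!·2!·6!·2! = 414720
prefactor² = (2J+1)·Δ·N² = 20736/35
  k=0: +1/(0!·1!·1!·3!·3!·1!) = 1/36
  k=1: −1/(1!·0!·0!·2!·4!·2!) = -1/96
Σ = 5/288  ⇒  CG² = 20736/35·5/288² = 5/28
CG = +√(5/28) = +0.422577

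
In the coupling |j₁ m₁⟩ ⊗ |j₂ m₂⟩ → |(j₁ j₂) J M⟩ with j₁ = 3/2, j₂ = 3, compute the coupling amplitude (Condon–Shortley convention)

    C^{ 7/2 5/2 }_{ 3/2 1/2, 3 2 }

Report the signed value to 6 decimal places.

-0.377964  (= −√(1/7))

triangle: 1!·2!·5!/9! = 240/362880
(j±m)!: 2!·1!·5!·1!·6!·1! = 172800
prefactor² = (2J+1)·Δ·N² = 6400/7
  k=0: +1/(0!·1!·1!·5!·1!·0!) = 1/120
  k=1: −1/(1!·0!·0!·4!·2!·1!) = -1/48
Σ = -1/80  ⇒  CG² = 6400/7·(-1/80)² = 1/7
CG = −√(1/7) = -0.377964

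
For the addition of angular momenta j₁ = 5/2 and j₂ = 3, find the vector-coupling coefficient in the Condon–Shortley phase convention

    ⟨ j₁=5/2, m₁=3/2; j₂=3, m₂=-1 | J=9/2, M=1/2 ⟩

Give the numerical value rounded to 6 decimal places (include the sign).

+0.594588

triangle: 1!×4!×5!/11! = 2880/39916800
(j±m)!: 4!×1!×2!×4!×5!×4! = 3317760
prefactor² = (2J+1)×Δ×N² = 184320/77
  k=0: +1/(0!×1!×1!×2!×3!×3!) = 1/72
  k=1: −1/(1!×0!×0!×1!×4!×4!) = -1/576
Σ = 7/576  ⇒  CG² = 184320/77×7/576² = 35/99
CG = +√(35/99) = +0.594588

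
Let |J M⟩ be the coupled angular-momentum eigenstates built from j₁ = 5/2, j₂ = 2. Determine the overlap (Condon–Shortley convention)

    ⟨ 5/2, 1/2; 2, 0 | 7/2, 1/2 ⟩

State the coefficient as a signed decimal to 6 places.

j₁+j₂−J=1  J+j₁−j₂=4  J−j₁+j₂=3  j₁+j₂+J+1=9
(j₁±m₁, j₂±m₂, J±M) = (3,2,2,2,4,3)
P² = 768/35
sum k=0..1:
  [0] +1/8 = 1/8
  [1] −1/12 = -1/12
S = 1/24
C² = P²·S² = 4/105 ; C = +0.195180

+0.195180  (= +√(4/105))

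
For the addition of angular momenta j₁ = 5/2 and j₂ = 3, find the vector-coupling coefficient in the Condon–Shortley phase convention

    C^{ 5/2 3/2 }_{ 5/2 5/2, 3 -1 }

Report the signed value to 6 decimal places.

+0.534522  (= +√(2/7))

j₁+j₂−J=3  J+j₁−j₂=2  J−j₁+j₂=3  j₁+j₂+J+1=9
(j₁±m₁, j₂±m₂, J±M) = (5,0,2,4,4,1)
P² = 1152/7
sum k=0..0:
  [0] +1/24 = 1/24
S = 1/24
C² = P²·S² = 2/7 ; C = +0.534522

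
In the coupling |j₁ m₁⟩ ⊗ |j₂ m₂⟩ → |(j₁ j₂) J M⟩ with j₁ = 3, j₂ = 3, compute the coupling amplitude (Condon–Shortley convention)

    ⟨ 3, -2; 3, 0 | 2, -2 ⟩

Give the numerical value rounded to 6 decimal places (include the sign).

-0.487950

√[5·4!2!2!/9! · 1!5!3!3!0!4!] = √(960/7)
  +(−1)^3/∏(3,1,2,0,0,2)! = -1/24  (running -1/24)
⟨..|..⟩ = √(960/7)·(-1/24) = -0.487950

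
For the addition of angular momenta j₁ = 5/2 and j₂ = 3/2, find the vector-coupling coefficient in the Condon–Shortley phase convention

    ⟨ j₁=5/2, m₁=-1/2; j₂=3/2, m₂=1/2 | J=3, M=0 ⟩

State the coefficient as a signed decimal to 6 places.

triangle: 1!×4!×2!/8! = 48/40320
(j±m)!: 2!×3!×2!×1!×3!×3! = 864
prefactor² = (2J+1)×Δ×N² = 36/5
  k=0: +1/(0!×1!×3!×2!×1!×0!) = 1/12
  k=1: −1/(1!×0!×2!×1!×2!×1!) = -1/4
Σ = -1/6  ⇒  CG² = 36/5×(-1/6)² = 1/5
CG = −√(1/5) = -0.447214

-0.447214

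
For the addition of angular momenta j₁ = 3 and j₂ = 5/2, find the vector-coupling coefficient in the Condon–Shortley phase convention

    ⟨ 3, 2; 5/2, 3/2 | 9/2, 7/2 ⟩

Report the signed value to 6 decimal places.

+0.100504

j₁+j₂−J=1  J+j₁−j₂=5  J−j₁+j₂=4  j₁+j₂+J+1=11
(j₁±m₁, j₂±m₂, J±M) = (5,1,4,1,8,1)
P² = 921600/11
sum k=0..1:
  [0] +1/576 = 1/576
  [1] −1/720 = -1/720
S = 1/2880
C² = P²·S² = 1/99 ; C = +0.100504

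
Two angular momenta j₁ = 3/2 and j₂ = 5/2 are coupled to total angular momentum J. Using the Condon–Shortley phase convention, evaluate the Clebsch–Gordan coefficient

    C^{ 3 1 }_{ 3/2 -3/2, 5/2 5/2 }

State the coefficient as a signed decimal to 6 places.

√[7·1!2!4!/8! · 0!3!5!0!4!2!] = √(288)
  +(−1)^1/∏(1,0,2,4,0,0)! = -1/48  (running -1/48)
⟨..|..⟩ = √(288)·(-1/48) = -0.353553

−√(1/8) = -0.353553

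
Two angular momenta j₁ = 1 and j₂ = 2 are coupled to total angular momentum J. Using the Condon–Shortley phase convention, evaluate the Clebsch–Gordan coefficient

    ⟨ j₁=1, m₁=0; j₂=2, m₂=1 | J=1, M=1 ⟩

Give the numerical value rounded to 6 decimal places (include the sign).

-0.547723  (= −√(3/10))

j₁+j₂−J=2  J+j₁−j₂=0  J−j₁+j₂=2  j₁+j₂+J+1=5
(j₁±m₁, j₂±m₂, J±M) = (1,1,3,1,2,0)
P² = 6/5
sum k=1..1:
  [1] −1/2 = -1/2
S = -1/2
C² = P²·S² = 3/10 ; C = -0.547723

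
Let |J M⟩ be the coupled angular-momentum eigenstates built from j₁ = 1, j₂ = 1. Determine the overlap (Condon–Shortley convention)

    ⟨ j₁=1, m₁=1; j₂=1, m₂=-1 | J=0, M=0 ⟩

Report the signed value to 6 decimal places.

j₁+j₂−J=2  J+j₁−j₂=0  J−j₁+j₂=0  j₁+j₂+J+1=3
(j₁±m₁, j₂±m₂, J±M) = (2,0,0,2,0,0)
P² = 4/3
sum k=0..0:
  [0] +1/2 = 1/2
S = 1/2
C² = P²·S² = 1/3 ; C = +0.577350

+√(1/3) = +0.577350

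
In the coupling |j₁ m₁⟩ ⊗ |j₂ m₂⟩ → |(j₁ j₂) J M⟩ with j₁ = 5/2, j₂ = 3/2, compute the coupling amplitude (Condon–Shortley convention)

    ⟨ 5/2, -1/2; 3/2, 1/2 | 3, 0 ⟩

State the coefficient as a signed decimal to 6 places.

-0.447214  (= −√(1/5))

√[7·1!4!2!/8! · 2!3!2!1!3!3!] = √(36/5)
  +(−1)^0/∏(0,1,3,2,1,0)! = 1/12  (running 1/12)
  +(−1)^1/∏(1,0,2,1,2,1)! = -1/4  (running -1/6)
⟨..|..⟩ = √(36/5)·(-1/6) = -0.447214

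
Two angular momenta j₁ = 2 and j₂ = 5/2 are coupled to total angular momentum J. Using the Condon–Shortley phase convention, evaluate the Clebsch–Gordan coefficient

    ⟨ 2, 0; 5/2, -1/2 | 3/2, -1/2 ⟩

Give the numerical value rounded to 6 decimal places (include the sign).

−√(2/35) ≈ -0.239046

triangle: 3!·1!·2!/7! = 12/5040
(j±m)!: 2!·2!·2!·3!·1!·2! = 96
prefactor² = (2J+1)·Δ·N² = 32/35
  k=1: −1/(1!·2!·1!·1!·0!·1!) = -1/2
  k=2: +1/(2!·1!·0!·0!·1!·2!) = 1/4
Σ = -1/4  ⇒  CG² = 32/35·(-1/4)² = 2/35
CG = −√(2/35) = -0.239046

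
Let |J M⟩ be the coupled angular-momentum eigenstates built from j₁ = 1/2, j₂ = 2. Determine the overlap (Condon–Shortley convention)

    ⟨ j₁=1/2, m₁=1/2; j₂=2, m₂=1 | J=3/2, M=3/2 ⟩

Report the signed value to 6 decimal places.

triangle: 1!*0!*3!/5! = 6/120
(j±m)!: 1!*0!*3!*1!*3!*0! = 36
prefactor² = (2J+1)*Δ*N² = 36/5
  k=0: +1/(0!*1!*0!*3!*0!*0!) = 1/6
Σ = 1/6  ⇒  CG² = 36/5*1/6² = 1/5
CG = +√(1/5) = +0.447214

+√(1/5) ≈ +0.447214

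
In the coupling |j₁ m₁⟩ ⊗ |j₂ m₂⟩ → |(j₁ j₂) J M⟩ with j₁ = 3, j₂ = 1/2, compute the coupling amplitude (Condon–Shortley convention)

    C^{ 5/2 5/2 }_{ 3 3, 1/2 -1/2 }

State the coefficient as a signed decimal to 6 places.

j₁+j₂−J=1  J+j₁−j₂=5  J−j₁+j₂=0  j₁+j₂+J+1=7
(j₁±m₁, j₂±m₂, J±M) = (6,0,0,1,5,0)
P² = 86400/7
sum k=0..0:
  [0] +1/120 = 1/120
S = 1/120
C² = P²·S² = 6/7 ; C = +0.925820

+√(6/7) ≈ +0.925820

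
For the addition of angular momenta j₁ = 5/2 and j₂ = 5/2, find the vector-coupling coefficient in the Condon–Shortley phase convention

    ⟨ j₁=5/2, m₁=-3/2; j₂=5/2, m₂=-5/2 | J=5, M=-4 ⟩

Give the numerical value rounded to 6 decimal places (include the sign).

j₁+j₂−J=0  J+j₁−j₂=5  J−j₁+j₂=5  j₁+j₂+J+1=11
(j₁±m₁, j₂±m₂, J±M) = (1,4,0,5,1,9)
P² = 4147200
sum k=0..0:
  [0] +1/2880 = 1/2880
S = 1/2880
C² = P²·S² = 1/2 ; C = +0.707107

+√(1/2) ≈ +0.707107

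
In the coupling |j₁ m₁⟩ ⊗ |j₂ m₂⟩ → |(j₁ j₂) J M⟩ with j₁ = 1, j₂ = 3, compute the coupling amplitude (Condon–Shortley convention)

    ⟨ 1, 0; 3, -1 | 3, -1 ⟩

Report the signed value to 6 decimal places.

j₁+j₂−J=1  J+j₁−j₂=1  J−j₁+j₂=5  j₁+j₂+J+1=8
(j₁±m₁, j₂±m₂, J±M) = (1,1,2,4,2,4)
P² = 48
sum k=0..1:
  [0] +1/12 = 1/12
  [1] −1/24 = -1/24
S = 1/24
C² = P²·S² = 1/12 ; C = +0.288675

+0.288675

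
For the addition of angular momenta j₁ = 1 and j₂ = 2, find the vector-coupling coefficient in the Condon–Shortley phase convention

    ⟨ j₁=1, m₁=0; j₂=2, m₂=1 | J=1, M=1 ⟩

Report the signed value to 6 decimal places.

triangle: 2!*0!*2!/5! = 4/120
(j±m)!: 1!*1!*3!*1!*2!*0! = 12
prefactor² = (2J+1)*Δ*N² = 6/5
  k=1: −1/(1!*1!*0!*2!*0!*0!) = -1/2
Σ = -1/2  ⇒  CG² = 6/5*(-1/2)² = 3/10
CG = −√(3/10) = -0.547723

−√(3/10) ≈ -0.547723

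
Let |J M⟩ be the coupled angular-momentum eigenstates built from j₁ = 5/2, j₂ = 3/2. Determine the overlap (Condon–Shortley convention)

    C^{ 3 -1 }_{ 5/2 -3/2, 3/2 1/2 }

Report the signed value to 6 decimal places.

√[7·1!4!2!/8! · 1!4!2!1!2!4!] = √(96/5)
  +(−1)^0/∏(0,1,4,2,0,0)! = 1/48  (running 1/48)
  +(−1)^1/∏(1,0,3,1,1,1)! = -1/6  (running -7/48)
⟨..|..⟩ = √(96/5)·(-7/48) = -0.639010

−√(49/120) = -0.639010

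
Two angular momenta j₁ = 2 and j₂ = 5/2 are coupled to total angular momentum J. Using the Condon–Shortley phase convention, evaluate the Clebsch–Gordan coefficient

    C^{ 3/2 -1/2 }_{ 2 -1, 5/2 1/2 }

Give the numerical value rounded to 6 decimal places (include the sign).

+√(5/21) ≈ +0.487950

j₁+j₂−J=3  J+j₁−j₂=1  J−j₁+j₂=2  j₁+j₂+J+1=7
(j₁±m₁, j₂±m₂, J±M) = (1,3,3,2,1,2)
P² = 48/35
sum k=2..3:
  [2] +1/2 = 1/2
  [3] −1/12 = -1/12
S = 5/12
C² = P²·S² = 5/21 ; C = +0.487950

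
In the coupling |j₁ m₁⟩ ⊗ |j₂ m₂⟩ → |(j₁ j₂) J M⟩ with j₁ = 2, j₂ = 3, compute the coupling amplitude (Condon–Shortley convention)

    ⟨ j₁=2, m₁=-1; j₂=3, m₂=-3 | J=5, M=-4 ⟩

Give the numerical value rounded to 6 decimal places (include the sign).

triangle: 0!×4!×6!/11! = 17280/39916800
(j±m)!: 1!×3!×0!×6!×1!×9! = 1567641600
prefactor² = (2J+1)×Δ×N² = 7464960
  k=0: +1/(0!×0!×3!×0!×1!×6!) = 1/4320
Σ = 1/4320  ⇒  CG² = 7464960×1/4320² = 2/5
CG = +√(2/5) = +0.632456

+0.632456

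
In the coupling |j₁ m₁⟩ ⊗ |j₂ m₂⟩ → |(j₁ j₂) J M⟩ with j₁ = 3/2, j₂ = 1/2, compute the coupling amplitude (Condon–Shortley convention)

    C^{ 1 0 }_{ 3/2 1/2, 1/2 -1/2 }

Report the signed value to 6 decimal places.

+0.707107  (= +√(1/2))

j₁+j₂−J=1  J+j₁−j₂=2  J−j₁+j₂=0  j₁+j₂+J+1=4
(j₁±m₁, j₂±m₂, J±M) = (2,1,0,1,1,1)
P² = 1/2
sum k=0..0:
  [0] +1/1 = 1
S = 1
C² = P²·S² = 1/2 ; C = +0.707107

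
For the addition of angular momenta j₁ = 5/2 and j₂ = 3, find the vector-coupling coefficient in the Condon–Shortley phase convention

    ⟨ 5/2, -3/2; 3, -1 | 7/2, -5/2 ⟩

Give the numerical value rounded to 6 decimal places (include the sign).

j₁+j₂−J=2  J+j₁−j₂=3  J−j₁+j₂=4  j₁+j₂+J+1=10
(j₁±m₁, j₂±m₂, J±M) = (1,4,2,4,1,6)
P² = 18432/35
sum k=1..2:
  [1] −1/36 = -1/36
  [2] +1/96 = 1/96
S = -5/288
C² = P²·S² = 10/63 ; C = -0.398410

-0.398410  (= −√(10/63))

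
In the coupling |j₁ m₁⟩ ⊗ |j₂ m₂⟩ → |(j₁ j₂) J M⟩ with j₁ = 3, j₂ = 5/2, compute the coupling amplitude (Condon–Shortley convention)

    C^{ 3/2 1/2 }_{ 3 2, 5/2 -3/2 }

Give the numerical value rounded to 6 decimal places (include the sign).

−√(1/21) = -0.218218

j₁+j₂−J=4  J+j₁−j₂=2  J−j₁+j₂=1  j₁+j₂+J+1=8
(j₁±m₁, j₂±m₂, J±M) = (5,1,1,4,2,1)
P² = 192/7
sum k=0..1:
  [0] +1/24 = 1/24
  [1] −1/12 = -1/12
S = -1/24
C² = P²·S² = 1/21 ; C = -0.218218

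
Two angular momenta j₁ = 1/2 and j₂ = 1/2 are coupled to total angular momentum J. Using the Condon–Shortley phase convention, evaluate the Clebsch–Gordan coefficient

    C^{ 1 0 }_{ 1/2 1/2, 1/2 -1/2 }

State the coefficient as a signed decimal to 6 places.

+0.707107

j₁+j₂−J=0  J+j₁−j₂=1  J−j₁+j₂=1  j₁+j₂+J+1=3
(j₁±m₁, j₂±m₂, J±M) = (1,0,0,1,1,1)
P² = 1/2
sum k=0..0:
  [0] +1/1 = 1
S = 1
C² = P²·S² = 1/2 ; C = +0.707107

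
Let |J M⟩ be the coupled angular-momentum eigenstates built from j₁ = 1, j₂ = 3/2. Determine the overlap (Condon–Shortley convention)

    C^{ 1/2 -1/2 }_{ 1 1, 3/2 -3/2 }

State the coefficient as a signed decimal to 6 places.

triangle: 2!·0!·1!/4! = 2/24
(j±m)!: 2!·0!·0!·3!·0!·1! = 12
prefactor² = (2J+1)·Δ·N² = 2
  k=0: +1/(0!·2!·0!·0!·0!·1!) = 1/2
Σ = 1/2  ⇒  CG² = 2·1/2² = 1/2
CG = +√(1/2) = +0.707107

+0.707107  (= +√(1/2))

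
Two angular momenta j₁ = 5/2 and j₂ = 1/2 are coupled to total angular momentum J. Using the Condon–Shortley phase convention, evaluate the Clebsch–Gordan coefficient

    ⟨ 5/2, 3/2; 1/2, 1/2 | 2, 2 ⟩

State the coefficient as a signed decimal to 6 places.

-0.408248

triangle: 1!×4!×0!/6! = 24/720
(j±m)!: 4!×1!×1!×0!×4!×0! = 576
prefactor² = (2J+1)×Δ×N² = 96
  k=1: −1/(1!×0!×0!×0!×4!×0!) = -1/24
Σ = -1/24  ⇒  CG² = 96×(-1/24)² = 1/6
CG = −√(1/6) = -0.408248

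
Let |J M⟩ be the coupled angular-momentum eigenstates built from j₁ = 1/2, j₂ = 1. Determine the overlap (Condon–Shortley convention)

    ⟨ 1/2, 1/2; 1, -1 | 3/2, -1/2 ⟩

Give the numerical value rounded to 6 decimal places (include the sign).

+√(1/3) ≈ +0.577350

triangle: 0!×1!×2!/4! = 2/24
(j±m)!: 1!×0!×0!×2!×1!×2! = 4
prefactor² = (2J+1)×Δ×N² = 4/3
  k=0: +1/(0!×0!×0!×0!×1!×2!) = 1/2
Σ = 1/2  ⇒  CG² = 4/3×1/2² = 1/3
CG = +√(1/3) = +0.577350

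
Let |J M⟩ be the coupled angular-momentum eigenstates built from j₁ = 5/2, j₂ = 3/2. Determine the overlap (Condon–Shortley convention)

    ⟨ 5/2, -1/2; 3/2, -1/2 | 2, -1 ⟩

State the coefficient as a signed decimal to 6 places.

-0.545545

triangle: 2!*3!*1!/7! = 12/5040
(j±m)!: 2!*3!*1!*2!*1!*3! = 144
prefactor² = (2J+1)*Δ*N² = 12/7
  k=0: +1/(0!*2!*3!*1!*0!*0!) = 1/12
  k=1: −1/(1!*1!*2!*0!*1!*1!) = -1/2
Σ = -5/12  ⇒  CG² = 12/7*(-5/12)² = 25/84
CG = −√(25/84) = -0.545545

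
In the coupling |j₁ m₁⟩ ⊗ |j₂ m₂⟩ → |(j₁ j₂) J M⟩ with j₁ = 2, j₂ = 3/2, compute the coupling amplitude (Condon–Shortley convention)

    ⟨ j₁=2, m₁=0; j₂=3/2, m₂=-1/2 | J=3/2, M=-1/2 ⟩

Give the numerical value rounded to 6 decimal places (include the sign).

-0.447214  (= −√(1/5))

√[4·2!2!1!/6! · 2!2!1!2!1!2!] = √(16/45)
  +(−1)^0/∏(0,2,2,1,0,0)! = 1/4  (running 1/4)
  +(−1)^1/∏(1,1,1,0,1,1)! = -1  (running -3/4)
⟨..|..⟩ = √(16/45)·(-3/4) = -0.447214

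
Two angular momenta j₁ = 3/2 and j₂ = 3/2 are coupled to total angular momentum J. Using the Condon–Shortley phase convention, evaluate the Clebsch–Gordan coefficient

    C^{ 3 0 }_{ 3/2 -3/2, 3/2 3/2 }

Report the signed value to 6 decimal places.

j₁+j₂−J=0  J+j₁−j₂=3  J−j₁+j₂=3  j₁+j₂+J+1=7
(j₁±m₁, j₂±m₂, J±M) = (0,3,3,0,3,3)
P² = 324/5
sum k=0..0:
  [0] +1/36 = 1/36
S = 1/36
C² = P²·S² = 1/20 ; C = +0.223607

+√(1/20) = +0.223607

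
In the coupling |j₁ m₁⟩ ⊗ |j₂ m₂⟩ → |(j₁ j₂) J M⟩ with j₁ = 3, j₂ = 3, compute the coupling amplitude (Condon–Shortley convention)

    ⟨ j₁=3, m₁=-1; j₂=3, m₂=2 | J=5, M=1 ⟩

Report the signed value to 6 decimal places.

−√(9/28) ≈ -0.566947

j₁+j₂−J=1  J+j₁−j₂=5  J−j₁+j₂=5  j₁+j₂+J+1=12
(j₁±m₁, j₂±m₂, J±M) = (2,4,5,1,6,4)
P² = 230400/7
sum k=0..1:
  [0] +1/2880 = 1/2880
  [1] −1/288 = -1/288
S = -1/320
C² = P²·S² = 9/28 ; C = -0.566947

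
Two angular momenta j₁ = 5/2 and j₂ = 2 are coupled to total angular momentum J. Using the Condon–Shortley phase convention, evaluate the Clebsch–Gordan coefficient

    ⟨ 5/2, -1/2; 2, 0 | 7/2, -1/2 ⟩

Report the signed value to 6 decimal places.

√[8·1!4!3!/9! · 2!3!2!2!3!4!] = √(768/35)
  +(−1)^0/∏(0,1,3,2,1,1)! = 1/12  (running 1/12)
  +(−1)^1/∏(1,0,2,1,2,2)! = -1/8  (running -1/24)
⟨..|..⟩ = √(768/35)·(-1/24) = -0.195180

-0.195180  (= −√(4/105))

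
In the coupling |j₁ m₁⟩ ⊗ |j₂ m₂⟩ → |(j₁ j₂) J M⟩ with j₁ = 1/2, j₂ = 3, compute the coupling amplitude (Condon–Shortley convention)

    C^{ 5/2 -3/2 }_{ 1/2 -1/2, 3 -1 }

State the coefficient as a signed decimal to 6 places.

−√(2/7) ≈ -0.534522

j₁+j₂−J=1  J+j₁−j₂=0  J−j₁+j₂=5  j₁+j₂+J+1=7
(j₁±m₁, j₂±m₂, J±M) = (0,1,2,4,1,4)
P² = 1152/7
sum k=1..1:
  [1] −1/24 = -1/24
S = -1/24
C² = P²·S² = 2/7 ; C = -0.534522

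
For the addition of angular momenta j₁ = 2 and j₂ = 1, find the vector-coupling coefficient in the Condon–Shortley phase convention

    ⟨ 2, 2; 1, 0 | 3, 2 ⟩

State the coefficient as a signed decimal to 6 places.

triangle: 0!×4!×2!/7! = 48/5040
(j±m)!: 4!×0!×1!×1!×5!×1! = 2880
prefactor² = (2J+1)×Δ×N² = 192
  k=0: +1/(0!×0!×0!×1!×4!×1!) = 1/24
Σ = 1/24  ⇒  CG² = 192×1/24² = 1/3
CG = +√(1/3) = +0.577350

+0.577350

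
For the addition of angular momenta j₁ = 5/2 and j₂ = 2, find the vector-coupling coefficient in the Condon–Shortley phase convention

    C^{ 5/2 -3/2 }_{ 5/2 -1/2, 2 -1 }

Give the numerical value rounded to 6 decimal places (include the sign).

−√(6/35) ≈ -0.414039

√[6·2!3!2!/8! · 2!3!1!3!1!4!] = √(216/35)
  +(−1)^0/∏(0,2,3,1,0,1)! = 1/12  (running 1/12)
  +(−1)^1/∏(1,1,2,0,1,2)! = -1/4  (running -1/6)
⟨..|..⟩ = √(216/35)·(-1/6) = -0.414039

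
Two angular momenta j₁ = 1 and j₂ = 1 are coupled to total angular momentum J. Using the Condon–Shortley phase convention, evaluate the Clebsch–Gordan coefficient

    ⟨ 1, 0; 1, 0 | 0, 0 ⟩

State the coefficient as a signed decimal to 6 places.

-0.577350  (= −√(1/3))

√[1·2!0!0!/3! · 1!1!1!1!0!0!] = √(1/3)
  +(−1)^1/∏(1,1,0,0,0,0)! = -1  (running -1)
⟨..|..⟩ = √(1/3)·(-1) = -0.577350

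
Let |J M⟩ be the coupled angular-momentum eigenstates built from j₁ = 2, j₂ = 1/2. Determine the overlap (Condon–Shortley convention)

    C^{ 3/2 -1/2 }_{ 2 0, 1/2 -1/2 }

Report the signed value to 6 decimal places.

+0.632456  (= +√(2/5))

triangle: 1!·3!·0!/5! = 6/120
(j±m)!: 2!·2!·0!·1!·1!·2! = 8
prefactor² = (2J+1)·Δ·N² = 8/5
  k=0: +1/(0!·1!·2!·0!·1!·0!) = 1/2
Σ = 1/2  ⇒  CG² = 8/5·1/2² = 2/5
CG = +√(2/5) = +0.632456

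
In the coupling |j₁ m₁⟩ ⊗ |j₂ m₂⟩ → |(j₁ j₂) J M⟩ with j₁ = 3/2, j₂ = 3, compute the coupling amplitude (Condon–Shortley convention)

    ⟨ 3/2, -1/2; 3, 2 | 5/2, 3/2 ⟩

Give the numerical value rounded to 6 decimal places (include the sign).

√[6·2!1!4!/8! · 1!2!5!1!4!1!] = √(288/7)
  +(−1)^1/∏(1,1,1,4,0,0)! = -1/24  (running -1/24)
  +(−1)^2/∏(2,0,0,3,1,1)! = 1/12  (running 1/24)
⟨..|..⟩ = √(288/7)·(1/24) = +0.267261

+0.267261  (= +√(1/14))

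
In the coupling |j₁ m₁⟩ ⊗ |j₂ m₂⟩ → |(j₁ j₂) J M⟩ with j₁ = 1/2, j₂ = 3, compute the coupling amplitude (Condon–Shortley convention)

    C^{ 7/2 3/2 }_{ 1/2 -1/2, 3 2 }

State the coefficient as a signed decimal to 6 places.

+√(2/7) ≈ +0.534522

√[8·0!1!6!/8! · 0!1!5!1!5!2!] = √(28800/7)
  +(−1)^0/∏(0,0,1,5,0,1)! = 1/120  (running 1/120)
⟨..|..⟩ = √(28800/7)·(1/120) = +0.534522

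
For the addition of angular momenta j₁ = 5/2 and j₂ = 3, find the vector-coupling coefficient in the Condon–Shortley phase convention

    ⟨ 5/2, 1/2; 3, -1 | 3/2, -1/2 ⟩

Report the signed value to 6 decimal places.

j₁+j₂−J=4  J+j₁−j₂=1  J−j₁+j₂=2  j₁+j₂+J+1=8
(j₁±m₁, j₂±m₂, J±M) = (3,2,2,4,1,2)
P² = 192/35
sum k=1..2:
  [1] −1/6 = -1/6
  [2] +1/8 = 1/8
S = -1/24
C² = P²·S² = 1/105 ; C = -0.097590

−√(1/105) = -0.097590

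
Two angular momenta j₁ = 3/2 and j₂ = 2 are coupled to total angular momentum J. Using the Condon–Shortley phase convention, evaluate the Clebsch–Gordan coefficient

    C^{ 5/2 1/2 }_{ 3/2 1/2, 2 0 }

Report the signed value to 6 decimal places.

triangle: 1!*2!*3!/7! = 12/5040
(j±m)!: 2!*1!*2!*2!*3!*2! = 96
prefactor² = (2J+1)*Δ*N² = 48/35
  k=0: +1/(0!*1!*1!*2!*1!*1!) = 1/2
  k=1: −1/(1!*0!*0!*1!*2!*2!) = -1/4
Σ = 1/4  ⇒  CG² = 48/35*1/4² = 3/35
CG = +√(3/35) = +0.292770

+√(3/35) = +0.292770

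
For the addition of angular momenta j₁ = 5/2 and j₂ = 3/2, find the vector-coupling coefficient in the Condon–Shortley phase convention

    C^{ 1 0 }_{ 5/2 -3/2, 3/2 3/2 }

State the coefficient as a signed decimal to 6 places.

-0.447214  (= −√(1/5))

√[3·3!2!0!/6! · 1!4!3!0!1!1!] = √(36/5)
  +(−1)^3/∏(3,0,1,0,1,0)! = -1/6  (running -1/6)
⟨..|..⟩ = √(36/5)·(-1/6) = -0.447214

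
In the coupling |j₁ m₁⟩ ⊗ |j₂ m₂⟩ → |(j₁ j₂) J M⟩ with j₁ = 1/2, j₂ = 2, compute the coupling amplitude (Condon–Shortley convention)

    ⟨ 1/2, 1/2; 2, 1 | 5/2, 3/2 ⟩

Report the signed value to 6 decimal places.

j₁+j₂−J=0  J+j₁−j₂=1  J−j₁+j₂=4  j₁+j₂+J+1=6
(j₁±m₁, j₂±m₂, J±M) = (1,0,3,1,4,1)
P² = 144/5
sum k=0..0:
  [0] +1/6 = 1/6
S = 1/6
C² = P²·S² = 4/5 ; C = +0.894427

+0.894427  (= +√(4/5))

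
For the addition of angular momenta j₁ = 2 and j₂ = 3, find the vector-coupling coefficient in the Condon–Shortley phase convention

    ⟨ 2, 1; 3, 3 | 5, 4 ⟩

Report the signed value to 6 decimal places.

j₁+j₂−J=0  J+j₁−j₂=4  J−j₁+j₂=6  j₁+j₂+J+1=11
(j₁±m₁, j₂±m₂, J±M) = (3,1,6,0,9,1)
P² = 7464960
sum k=0..0:
  [0] +1/4320 = 1/4320
S = 1/4320
C² = P²·S² = 2/5 ; C = +0.632456

+0.632456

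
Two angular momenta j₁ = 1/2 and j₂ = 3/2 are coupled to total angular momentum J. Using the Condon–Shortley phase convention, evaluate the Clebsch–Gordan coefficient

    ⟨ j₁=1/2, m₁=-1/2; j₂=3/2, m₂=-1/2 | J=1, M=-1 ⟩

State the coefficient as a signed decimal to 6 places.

triangle: 1!×0!×2!/4! = 2/24
(j±m)!: 0!×1!×1!×2!×0!×2! = 4
prefactor² = (2J+1)×Δ×N² = 1
  k=1: −1/(1!×0!×0!×0!×0!×2!) = -1/2
Σ = -1/2  ⇒  CG² = 1×(-1/2)² = 1/4
CG = −√(1/4) = -0.500000

−√(1/4) ≈ -0.500000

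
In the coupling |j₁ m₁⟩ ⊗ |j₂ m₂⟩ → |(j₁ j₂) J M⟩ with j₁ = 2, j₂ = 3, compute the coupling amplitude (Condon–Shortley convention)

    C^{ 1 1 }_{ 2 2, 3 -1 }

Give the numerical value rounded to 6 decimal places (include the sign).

+√(1/35) = +0.169031

triangle: 4!·0!·2!/7! = 48/5040
(j±m)!: 4!·0!·2!·4!·2!·0! = 2304
prefactor² = (2J+1)·Δ·N² = 2304/35
  k=0: +1/(0!·4!·0!·2!·0!·0!) = 1/48
Σ = 1/48  ⇒  CG² = 2304/35·1/48² = 1/35
CG = +√(1/35) = +0.169031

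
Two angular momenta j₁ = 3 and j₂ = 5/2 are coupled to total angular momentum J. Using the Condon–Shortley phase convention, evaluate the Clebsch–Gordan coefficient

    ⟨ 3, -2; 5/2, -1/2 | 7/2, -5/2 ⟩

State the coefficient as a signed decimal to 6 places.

-0.178174

triangle: 2!·4!·3!/10! = 288/3628800
(j±m)!: 1!·5!·2!·3!·1!·6! = 1036800
prefactor² = (2J+1)·Δ·N² = 4608/7
  k=1: −1/(1!·1!·4!·1!·0!·2!) = -1/48
  k=2: +1/(2!·0!·3!·0!·1!·3!) = 1/72
Σ = -1/144  ⇒  CG² = 4608/7·(-1/144)² = 2/63
CG = −√(2/63) = -0.178174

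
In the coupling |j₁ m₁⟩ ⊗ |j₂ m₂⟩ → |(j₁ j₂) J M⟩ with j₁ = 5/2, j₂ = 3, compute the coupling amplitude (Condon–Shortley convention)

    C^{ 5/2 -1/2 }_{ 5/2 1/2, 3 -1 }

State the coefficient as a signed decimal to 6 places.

−√(8/35) ≈ -0.478091

j₁+j₂−J=3  J+j₁−j₂=2  J−j₁+j₂=3  j₁+j₂+J+1=9
(j₁±m₁, j₂±m₂, J±M) = (3,2,2,4,2,3)
P² = 288/35
sum k=0..2:
  [0] +1/24 = 1/24
  [1] −1/4 = -1/4
  [2] +1/24 = 1/24
S = -1/6
C² = P²·S² = 8/35 ; C = -0.478091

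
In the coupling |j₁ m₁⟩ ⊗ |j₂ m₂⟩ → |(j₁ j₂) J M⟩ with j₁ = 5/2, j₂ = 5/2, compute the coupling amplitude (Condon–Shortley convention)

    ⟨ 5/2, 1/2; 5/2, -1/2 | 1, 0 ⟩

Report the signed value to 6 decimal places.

+0.119523  (= +√(1/70))

j₁+j₂−J=4  J+j₁−j₂=1  J−j₁+j₂=1  j₁+j₂+J+1=7
(j₁±m₁, j₂±m₂, J±M) = (3,2,2,3,1,1)
P² = 72/35
sum k=1..2:
  [1] −1/6 = -1/6
  [2] +1/4 = 1/4
S = 1/12
C² = P²·S² = 1/70 ; C = +0.119523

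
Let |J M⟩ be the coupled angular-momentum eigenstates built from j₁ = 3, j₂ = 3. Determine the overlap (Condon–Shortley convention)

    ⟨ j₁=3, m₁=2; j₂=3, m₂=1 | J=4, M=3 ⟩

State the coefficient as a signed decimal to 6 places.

triangle: 2!·4!·4!/11! = 1152/39916800
(j±m)!: 5!·1!·4!·2!·7!·1! = 29030400
prefactor² = (2J+1)·Δ·N² = 82944/11
  k=0: +1/(0!·2!·1!·4!·3!·0!) = 1/288
  k=1: −1/(1!·1!·0!·3!·4!·1!) = -1/144
Σ = -1/288  ⇒  CG² = 82944/11·(-1/288)² = 1/11
CG = −√(1/11) = -0.301511

-0.301511  (= −√(1/11))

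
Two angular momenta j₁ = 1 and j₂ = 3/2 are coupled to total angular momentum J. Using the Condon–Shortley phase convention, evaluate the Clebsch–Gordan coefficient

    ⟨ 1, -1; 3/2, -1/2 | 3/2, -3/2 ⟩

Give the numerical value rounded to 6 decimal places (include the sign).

j₁+j₂−J=1  J+j₁−j₂=1  J−j₁+j₂=2  j₁+j₂+J+1=5
(j₁±m₁, j₂±m₂, J±M) = (0,2,1,2,0,3)
P² = 8/5
sum k=1..1:
  [1] −1/2 = -1/2
S = -1/2
C² = P²·S² = 2/5 ; C = -0.632456

−√(2/5) ≈ -0.632456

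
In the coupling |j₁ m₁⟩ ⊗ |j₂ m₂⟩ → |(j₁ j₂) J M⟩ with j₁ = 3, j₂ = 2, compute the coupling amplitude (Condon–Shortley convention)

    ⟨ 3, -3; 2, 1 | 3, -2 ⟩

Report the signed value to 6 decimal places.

+0.645497  (= +√(5/12))

j₁+j₂−J=2  J+j₁−j₂=4  J−j₁+j₂=2  j₁+j₂+J+1=9
(j₁±m₁, j₂±m₂, J±M) = (0,6,3,1,1,5)
P² = 960
sum k=2..2:
  [2] +1/48 = 1/48
S = 1/48
C² = P²·S² = 5/12 ; C = +0.645497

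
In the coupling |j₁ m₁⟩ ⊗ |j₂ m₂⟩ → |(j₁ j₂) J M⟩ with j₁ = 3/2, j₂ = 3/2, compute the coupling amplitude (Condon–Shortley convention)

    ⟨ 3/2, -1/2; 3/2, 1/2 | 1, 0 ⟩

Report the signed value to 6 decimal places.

−√(1/20) = -0.223607

triangle: 2!×1!×1!/5! = 2/120
(j±m)!: 1!×2!×2!×1!×1!×1! = 4
prefactor² = (2J+1)×Δ×N² = 1/5
  k=1: −1/(1!×1!×1!×1!×0!×0!) = -1
  k=2: +1/(2!×0!×0!×0!×1!×1!) = 1/2
Σ = -1/2  ⇒  CG² = 1/5×(-1/2)² = 1/20
CG = −√(1/20) = -0.223607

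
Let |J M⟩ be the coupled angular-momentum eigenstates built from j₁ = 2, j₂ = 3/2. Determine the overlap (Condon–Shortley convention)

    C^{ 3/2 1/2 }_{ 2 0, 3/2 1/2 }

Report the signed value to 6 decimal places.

−√(1/5) = -0.447214

j₁+j₂−J=2  J+j₁−j₂=2  J−j₁+j₂=1  j₁+j₂+J+1=6
(j₁±m₁, j₂±m₂, J±M) = (2,2,2,1,2,1)
P² = 16/45
sum k=1..2:
  [1] −1/1 = -1
  [2] +1/4 = 1/4
S = -3/4
C² = P²·S² = 1/5 ; C = -0.447214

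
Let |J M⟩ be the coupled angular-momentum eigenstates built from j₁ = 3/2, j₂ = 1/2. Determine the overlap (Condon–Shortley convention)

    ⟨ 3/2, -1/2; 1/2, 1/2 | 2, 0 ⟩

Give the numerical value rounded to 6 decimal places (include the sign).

+√(1/2) = +0.707107

triangle: 0!·3!·1!/5! = 6/120
(j±m)!: 1!·2!·1!·0!·2!·2! = 8
prefactor² = (2J+1)·Δ·N² = 2
  k=0: +1/(0!·0!·2!·1!·1!·0!) = 1/2
Σ = 1/2  ⇒  CG² = 2·1/2² = 1/2
CG = +√(1/2) = +0.707107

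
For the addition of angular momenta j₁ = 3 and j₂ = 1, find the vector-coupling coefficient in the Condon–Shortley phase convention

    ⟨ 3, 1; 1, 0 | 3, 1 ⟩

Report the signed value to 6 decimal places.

+√(1/12) = +0.288675

j₁+j₂−J=1  J+j₁−j₂=5  J−j₁+j₂=1  j₁+j₂+J+1=8
(j₁±m₁, j₂±m₂, J±M) = (4,2,1,1,4,2)
P² = 48
sum k=0..1:
  [0] +1/12 = 1/12
  [1] −1/24 = -1/24
S = 1/24
C² = P²·S² = 1/12 ; C = +0.288675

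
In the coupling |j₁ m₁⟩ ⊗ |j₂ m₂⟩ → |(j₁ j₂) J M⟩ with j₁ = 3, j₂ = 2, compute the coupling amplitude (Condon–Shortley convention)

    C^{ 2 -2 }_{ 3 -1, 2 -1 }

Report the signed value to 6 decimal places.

-0.462910  (= −√(3/14))

j₁+j₂−J=3  J+j₁−j₂=3  J−j₁+j₂=1  j₁+j₂+J+1=8
(j₁±m₁, j₂±m₂, J±M) = (2,4,1,3,0,4)
P² = 216/7
sum k=1..1:
  [1] −1/12 = -1/12
S = -1/12
C² = P²·S² = 3/14 ; C = -0.462910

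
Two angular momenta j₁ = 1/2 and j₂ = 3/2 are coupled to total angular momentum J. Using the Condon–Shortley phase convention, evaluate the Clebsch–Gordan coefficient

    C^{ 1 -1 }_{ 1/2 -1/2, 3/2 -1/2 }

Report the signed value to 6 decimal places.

−√(1/4) ≈ -0.500000

triangle: 1!·0!·2!/4! = 2/24
(j±m)!: 0!·1!·1!·2!·0!·2! = 4
prefactor² = (2J+1)·Δ·N² = 1
  k=1: −1/(1!·0!·0!·0!·0!·2!) = -1/2
Σ = -1/2  ⇒  CG² = 1·(-1/2)² = 1/4
CG = −√(1/4) = -0.500000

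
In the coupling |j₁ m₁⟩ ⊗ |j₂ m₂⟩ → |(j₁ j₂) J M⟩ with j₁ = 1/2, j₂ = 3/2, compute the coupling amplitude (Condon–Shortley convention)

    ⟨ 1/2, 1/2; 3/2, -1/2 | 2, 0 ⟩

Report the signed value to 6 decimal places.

triangle: 0!*1!*3!/5! = 6/120
(j±m)!: 1!*0!*1!*2!*2!*2! = 8
prefactor² = (2J+1)*Δ*N² = 2
  k=0: +1/(0!*0!*0!*1!*1!*2!) = 1/2
Σ = 1/2  ⇒  CG² = 2*1/2² = 1/2
CG = +√(1/2) = +0.707107

+0.707107  (= +√(1/2))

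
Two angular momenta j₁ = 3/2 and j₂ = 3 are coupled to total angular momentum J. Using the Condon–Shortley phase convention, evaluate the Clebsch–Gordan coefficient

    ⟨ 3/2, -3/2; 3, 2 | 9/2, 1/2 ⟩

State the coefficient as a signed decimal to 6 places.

√[10·0!3!6!/10! · 0!3!5!1!5!4!] = √(172800/7)
  +(−1)^0/∏(0,0,3,5,0,1)! = 1/720  (running 1/720)
⟨..|..⟩ = √(172800/7)·(1/720) = +0.218218

+0.218218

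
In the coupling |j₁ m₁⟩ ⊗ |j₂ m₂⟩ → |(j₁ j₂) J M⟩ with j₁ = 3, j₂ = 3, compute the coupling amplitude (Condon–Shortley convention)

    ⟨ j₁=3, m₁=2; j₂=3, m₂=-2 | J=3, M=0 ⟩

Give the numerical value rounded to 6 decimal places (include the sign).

+√(1/6) = +0.408248

√[7·3!3!3!/10! · 5!1!1!5!3!3!] = √(216)
  +(−1)^0/∏(0,3,1,1,2,2)! = 1/24  (running 1/24)
  +(−1)^1/∏(1,2,0,0,3,3)! = -1/72  (running 1/36)
⟨..|..⟩ = √(216)·(1/36) = +0.408248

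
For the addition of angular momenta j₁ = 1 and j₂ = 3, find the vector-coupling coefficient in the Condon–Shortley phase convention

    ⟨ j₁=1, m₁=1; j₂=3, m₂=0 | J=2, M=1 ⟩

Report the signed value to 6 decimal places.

triangle: 2!×0!×4!/7! = 48/5040
(j±m)!: 2!×0!×3!×3!×3!×1! = 432
prefactor² = (2J+1)×Δ×N² = 144/7
  k=0: +1/(0!×2!×0!×3!×0!×1!) = 1/12
Σ = 1/12  ⇒  CG² = 144/7×1/12² = 1/7
CG = +√(1/7) = +0.377964

+√(1/7) = +0.377964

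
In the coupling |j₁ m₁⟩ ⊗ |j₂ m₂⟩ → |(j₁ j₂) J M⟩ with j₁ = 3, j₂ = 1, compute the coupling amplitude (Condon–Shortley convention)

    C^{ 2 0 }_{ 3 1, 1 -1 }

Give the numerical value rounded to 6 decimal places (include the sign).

j₁+j₂−J=2  J+j₁−j₂=4  J−j₁+j₂=0  j₁+j₂+J+1=7
(j₁±m₁, j₂±m₂, J±M) = (4,2,0,2,2,2)
P² = 128/7
sum k=0..0:
  [0] +1/8 = 1/8
S = 1/8
C² = P²·S² = 2/7 ; C = +0.534522

+√(2/7) = +0.534522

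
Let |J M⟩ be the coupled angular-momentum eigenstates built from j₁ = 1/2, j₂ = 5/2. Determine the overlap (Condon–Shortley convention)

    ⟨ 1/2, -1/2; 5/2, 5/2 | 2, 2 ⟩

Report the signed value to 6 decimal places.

triangle: 1!·0!·4!/6! = 24/720
(j±m)!: 0!·1!·5!·0!·4!·0! = 2880
prefactor² = (2J+1)·Δ·N² = 480
  k=1: −1/(1!·0!·0!·4!·0!·0!) = -1/24
Σ = -1/24  ⇒  CG² = 480·(-1/24)² = 5/6
CG = −√(5/6) = -0.912871

-0.912871  (= −√(5/6))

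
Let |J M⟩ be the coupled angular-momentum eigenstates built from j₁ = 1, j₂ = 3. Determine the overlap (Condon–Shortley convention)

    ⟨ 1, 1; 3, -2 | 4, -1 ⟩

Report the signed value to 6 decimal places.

+0.327327  (= +√(3/28))

triangle: 0!×2!×6!/9! = 1440/362880
(j±m)!: 2!×0!×1!×5!×3!×5! = 172800
prefactor² = (2J+1)×Δ×N² = 43200/7
  k=0: +1/(0!×0!×0!×1!×2!×5!) = 1/240
Σ = 1/240  ⇒  CG² = 43200/7×1/240² = 3/28
CG = +√(3/28) = +0.327327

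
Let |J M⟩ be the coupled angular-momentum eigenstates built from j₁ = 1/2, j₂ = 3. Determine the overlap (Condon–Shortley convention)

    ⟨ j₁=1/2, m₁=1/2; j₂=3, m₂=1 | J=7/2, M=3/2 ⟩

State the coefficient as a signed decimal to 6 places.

+0.845154

triangle: 0!*1!*6!/8! = 720/40320
(j±m)!: 1!*0!*4!*2!*5!*2! = 11520
prefactor² = (2J+1)*Δ*N² = 11520/7
  k=0: +1/(0!*0!*0!*4!*1!*2!) = 1/48
Σ = 1/48  ⇒  CG² = 11520/7*1/48² = 5/7
CG = +√(5/7) = +0.845154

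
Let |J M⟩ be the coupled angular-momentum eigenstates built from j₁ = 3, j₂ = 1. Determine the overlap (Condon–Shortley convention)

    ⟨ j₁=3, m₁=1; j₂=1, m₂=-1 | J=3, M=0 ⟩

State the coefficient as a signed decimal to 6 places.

j₁+j₂−J=1  J+j₁−j₂=5  J−j₁+j₂=1  j₁+j₂+J+1=8
(j₁±m₁, j₂±m₂, J±M) = (4,2,0,2,3,3)
P² = 72
sum k=0..0:
  [0] +1/12 = 1/12
S = 1/12
C² = P²·S² = 1/2 ; C = +0.707107

+√(1/2) = +0.707107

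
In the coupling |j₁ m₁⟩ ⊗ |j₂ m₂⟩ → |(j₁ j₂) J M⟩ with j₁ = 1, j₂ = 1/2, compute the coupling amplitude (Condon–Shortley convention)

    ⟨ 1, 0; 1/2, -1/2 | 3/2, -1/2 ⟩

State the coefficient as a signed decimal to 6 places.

j₁+j₂−J=0  J+j₁−j₂=2  J−j₁+j₂=1  j₁+j₂+J+1=4
(j₁±m₁, j₂±m₂, J±M) = (1,1,0,1,1,2)
P² = 2/3
sum k=0..0:
  [0] +1/1 = 1
S = 1
C² = P²·S² = 2/3 ; C = +0.816497

+0.816497  (= +√(2/3))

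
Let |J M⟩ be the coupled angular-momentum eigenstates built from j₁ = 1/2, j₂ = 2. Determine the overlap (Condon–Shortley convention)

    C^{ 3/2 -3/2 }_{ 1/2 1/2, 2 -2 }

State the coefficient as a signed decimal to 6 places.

+0.894427  (= +√(4/5))

√[4·1!0!3!/5! · 1!0!0!4!0!3!] = √(144/5)
  +(−1)^0/∏(0,1,0,0,0,3)! = 1/6  (running 1/6)
⟨..|..⟩ = √(144/5)·(1/6) = +0.894427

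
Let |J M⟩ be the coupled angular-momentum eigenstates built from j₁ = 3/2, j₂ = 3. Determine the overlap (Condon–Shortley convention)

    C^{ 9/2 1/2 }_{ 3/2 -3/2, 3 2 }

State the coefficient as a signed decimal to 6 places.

√[10·0!3!6!/10! · 0!3!5!1!5!4!] = √(172800/7)
  +(−1)^0/∏(0,0,3,5,0,1)! = 1/720  (running 1/720)
⟨..|..⟩ = √(172800/7)·(1/720) = +0.218218

+0.218218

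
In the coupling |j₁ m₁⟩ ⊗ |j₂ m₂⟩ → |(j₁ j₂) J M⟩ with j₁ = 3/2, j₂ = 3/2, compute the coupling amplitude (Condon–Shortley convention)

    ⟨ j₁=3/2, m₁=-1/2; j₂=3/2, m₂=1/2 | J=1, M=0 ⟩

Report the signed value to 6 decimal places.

-0.223607  (= −√(1/20))

j₁+j₂−J=2  J+j₁−j₂=1  J−j₁+j₂=1  j₁+j₂+J+1=5
(j₁±m₁, j₂±m₂, J±M) = (1,2,2,1,1,1)
P² = 1/5
sum k=1..2:
  [1] −1/1 = -1
  [2] +1/2 = 1/2
S = -1/2
C² = P²·S² = 1/20 ; C = -0.223607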